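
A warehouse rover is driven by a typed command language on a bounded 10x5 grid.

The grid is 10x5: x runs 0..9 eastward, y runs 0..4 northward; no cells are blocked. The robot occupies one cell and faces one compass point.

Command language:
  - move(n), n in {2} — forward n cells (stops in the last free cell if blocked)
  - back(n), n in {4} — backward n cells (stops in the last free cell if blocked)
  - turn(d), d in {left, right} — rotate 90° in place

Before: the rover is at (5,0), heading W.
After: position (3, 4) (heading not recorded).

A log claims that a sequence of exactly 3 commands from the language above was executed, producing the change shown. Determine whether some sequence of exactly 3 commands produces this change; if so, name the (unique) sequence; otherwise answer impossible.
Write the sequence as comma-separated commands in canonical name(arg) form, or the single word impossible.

key: order matters: swapping move(2) and back(4) lands elsewhere
begin: at (5,0), heading W
1. move(2) → at (3,0), heading W
2. turn(left) → at (3,0), heading S
3. back(4) → at (3,4), heading S
no rival 3-sequence matches.

move(2), turn(left), back(4)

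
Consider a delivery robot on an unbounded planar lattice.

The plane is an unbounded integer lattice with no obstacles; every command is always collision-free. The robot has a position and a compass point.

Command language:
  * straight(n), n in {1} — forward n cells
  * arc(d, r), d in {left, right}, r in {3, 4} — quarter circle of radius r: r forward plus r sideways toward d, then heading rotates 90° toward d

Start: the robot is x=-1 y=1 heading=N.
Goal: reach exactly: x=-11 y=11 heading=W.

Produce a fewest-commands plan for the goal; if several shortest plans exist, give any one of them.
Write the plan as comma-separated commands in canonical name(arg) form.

arc(left, 3), arc(right, 3), arc(left, 4)

from: x=-1 y=1 heading=N
t=1 arc(left, 3) ⇒ x=-4 y=4 heading=W
t=2 arc(right, 3) ⇒ x=-7 y=7 heading=N
t=3 arc(left, 4) ⇒ x=-11 y=11 heading=W
nothing shorter than 3 reaches the goal.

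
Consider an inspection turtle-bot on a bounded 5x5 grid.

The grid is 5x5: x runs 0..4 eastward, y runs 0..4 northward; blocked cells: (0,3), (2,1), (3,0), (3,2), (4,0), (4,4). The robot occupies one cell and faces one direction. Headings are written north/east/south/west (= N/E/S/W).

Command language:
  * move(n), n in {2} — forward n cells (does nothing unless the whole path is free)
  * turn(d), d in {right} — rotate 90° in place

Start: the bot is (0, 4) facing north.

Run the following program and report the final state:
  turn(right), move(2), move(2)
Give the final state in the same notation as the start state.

from: (0, 4) facing north
1. turn(right) → (0, 4) facing east
2. move(2) → (2, 4) facing east
3. move(2) → (2, 4) facing east

(2, 4) facing east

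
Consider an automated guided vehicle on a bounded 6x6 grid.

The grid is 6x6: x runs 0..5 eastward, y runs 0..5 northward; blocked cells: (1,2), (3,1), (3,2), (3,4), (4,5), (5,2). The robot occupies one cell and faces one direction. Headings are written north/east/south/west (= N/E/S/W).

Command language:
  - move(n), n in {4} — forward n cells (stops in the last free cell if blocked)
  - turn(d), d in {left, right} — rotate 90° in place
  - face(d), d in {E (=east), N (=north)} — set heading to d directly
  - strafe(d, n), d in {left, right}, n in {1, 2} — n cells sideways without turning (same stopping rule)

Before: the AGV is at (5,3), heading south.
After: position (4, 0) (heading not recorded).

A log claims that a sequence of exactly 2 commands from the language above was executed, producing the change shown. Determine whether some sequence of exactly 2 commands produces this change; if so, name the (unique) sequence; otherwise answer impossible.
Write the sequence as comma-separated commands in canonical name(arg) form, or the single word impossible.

key: order matters: swapping strafe(right, 1) and move(4) lands elsewhere
t0: at (5,3), heading south
[1] after strafe(right, 1): at (4,3), heading south
[2] after move(4): at (4,0), heading south
no other 2-command option fits: unique.

strafe(right, 1), move(4)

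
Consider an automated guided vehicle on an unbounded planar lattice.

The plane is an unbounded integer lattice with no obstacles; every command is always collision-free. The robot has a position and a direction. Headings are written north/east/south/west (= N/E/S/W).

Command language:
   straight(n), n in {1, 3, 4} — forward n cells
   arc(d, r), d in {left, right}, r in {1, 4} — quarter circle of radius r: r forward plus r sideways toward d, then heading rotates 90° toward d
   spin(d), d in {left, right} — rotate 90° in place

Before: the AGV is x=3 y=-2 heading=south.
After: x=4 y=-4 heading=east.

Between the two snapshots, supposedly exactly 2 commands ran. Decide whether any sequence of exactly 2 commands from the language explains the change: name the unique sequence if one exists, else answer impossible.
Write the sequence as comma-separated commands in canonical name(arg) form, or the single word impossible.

straight(1), arc(left, 1)

key: position moved to (4,-4) AND the heading swung to E — translation plus rotation needed
from: x=3 y=-2 heading=south
1. straight(1) → x=3 y=-3 heading=south
2. arc(left, 1) → x=4 y=-4 heading=east
uniquely the one of 81 2-step routes that fits.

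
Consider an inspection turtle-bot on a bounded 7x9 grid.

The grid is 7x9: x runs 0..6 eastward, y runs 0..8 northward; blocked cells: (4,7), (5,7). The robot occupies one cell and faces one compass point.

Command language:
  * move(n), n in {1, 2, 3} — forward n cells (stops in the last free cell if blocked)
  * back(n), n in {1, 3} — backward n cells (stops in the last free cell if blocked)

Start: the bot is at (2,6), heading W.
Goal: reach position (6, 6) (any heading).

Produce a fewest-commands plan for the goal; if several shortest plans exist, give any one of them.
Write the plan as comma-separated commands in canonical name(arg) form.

back(3), back(3)

initial: at (2,6), heading W
step 1 (back(3)): at (5,6), heading W
step 2 (back(3)): at (6,6), heading W
nothing shorter than 2 reaches the goal.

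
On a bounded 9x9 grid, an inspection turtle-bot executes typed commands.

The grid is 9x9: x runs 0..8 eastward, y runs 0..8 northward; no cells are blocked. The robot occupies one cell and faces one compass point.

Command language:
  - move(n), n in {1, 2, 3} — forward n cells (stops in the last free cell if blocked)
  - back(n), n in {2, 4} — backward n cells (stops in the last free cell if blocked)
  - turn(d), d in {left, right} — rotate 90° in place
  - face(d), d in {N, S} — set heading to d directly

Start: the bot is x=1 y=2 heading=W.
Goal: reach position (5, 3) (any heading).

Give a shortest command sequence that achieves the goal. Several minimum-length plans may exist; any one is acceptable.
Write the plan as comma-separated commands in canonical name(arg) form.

back(4), turn(right), move(1)

start: x=1 y=2 heading=W
step 1 (back(4)): x=5 y=2 heading=W
step 2 (turn(right)): x=5 y=2 heading=N
step 3 (move(1)): x=5 y=3 heading=N
nothing shorter than 3 reaches the goal.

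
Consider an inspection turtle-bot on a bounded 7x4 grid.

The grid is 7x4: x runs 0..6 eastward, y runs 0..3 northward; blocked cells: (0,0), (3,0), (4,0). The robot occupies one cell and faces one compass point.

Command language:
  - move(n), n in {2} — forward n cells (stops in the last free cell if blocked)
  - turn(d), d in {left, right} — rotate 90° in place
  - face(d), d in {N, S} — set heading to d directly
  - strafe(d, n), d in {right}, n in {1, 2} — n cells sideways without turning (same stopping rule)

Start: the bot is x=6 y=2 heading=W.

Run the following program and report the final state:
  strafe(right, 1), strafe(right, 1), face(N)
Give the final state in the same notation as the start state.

x=6 y=3 heading=N

begin: x=6 y=2 heading=W
1. strafe(right, 1) → x=6 y=3 heading=W
2. strafe(right, 1) → x=6 y=3 heading=W
3. face(N) → x=6 y=3 heading=N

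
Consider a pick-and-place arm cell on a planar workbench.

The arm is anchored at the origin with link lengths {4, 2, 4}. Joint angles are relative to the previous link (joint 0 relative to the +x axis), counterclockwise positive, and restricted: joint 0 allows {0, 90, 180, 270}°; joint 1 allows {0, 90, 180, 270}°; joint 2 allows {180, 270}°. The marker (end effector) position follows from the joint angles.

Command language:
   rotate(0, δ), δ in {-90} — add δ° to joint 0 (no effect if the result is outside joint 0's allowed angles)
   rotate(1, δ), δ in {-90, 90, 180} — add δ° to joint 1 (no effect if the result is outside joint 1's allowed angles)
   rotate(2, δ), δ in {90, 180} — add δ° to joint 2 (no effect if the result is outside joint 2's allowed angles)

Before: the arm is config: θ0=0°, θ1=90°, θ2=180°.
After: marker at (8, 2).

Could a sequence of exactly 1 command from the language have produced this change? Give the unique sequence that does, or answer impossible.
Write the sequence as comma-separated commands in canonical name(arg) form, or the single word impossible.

begin: config: θ0=0°, θ1=90°, θ2=180°
[1] after rotate(2, 90): config: θ0=0°, θ1=90°, θ2=270°
all 6 alternatives checked — unique.

rotate(2, 90)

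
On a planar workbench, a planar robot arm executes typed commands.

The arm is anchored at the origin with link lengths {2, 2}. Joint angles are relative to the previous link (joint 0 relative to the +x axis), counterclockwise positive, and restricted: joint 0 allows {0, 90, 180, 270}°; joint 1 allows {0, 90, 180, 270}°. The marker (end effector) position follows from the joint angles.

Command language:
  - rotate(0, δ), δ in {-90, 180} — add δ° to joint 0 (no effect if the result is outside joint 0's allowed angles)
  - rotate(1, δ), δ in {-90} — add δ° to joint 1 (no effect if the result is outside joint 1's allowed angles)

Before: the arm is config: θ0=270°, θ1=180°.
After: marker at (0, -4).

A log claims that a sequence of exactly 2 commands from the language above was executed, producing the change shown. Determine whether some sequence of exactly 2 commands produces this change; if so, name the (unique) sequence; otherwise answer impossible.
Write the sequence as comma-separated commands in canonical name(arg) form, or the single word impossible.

rotate(1, -90), rotate(1, -90)

start: config: θ0=270°, θ1=180°
1. rotate(1, -90) → config: θ0=270°, θ1=90°
2. rotate(1, -90) → config: θ0=270°, θ1=0°
uniquely the one of 9 2-step routes that fits.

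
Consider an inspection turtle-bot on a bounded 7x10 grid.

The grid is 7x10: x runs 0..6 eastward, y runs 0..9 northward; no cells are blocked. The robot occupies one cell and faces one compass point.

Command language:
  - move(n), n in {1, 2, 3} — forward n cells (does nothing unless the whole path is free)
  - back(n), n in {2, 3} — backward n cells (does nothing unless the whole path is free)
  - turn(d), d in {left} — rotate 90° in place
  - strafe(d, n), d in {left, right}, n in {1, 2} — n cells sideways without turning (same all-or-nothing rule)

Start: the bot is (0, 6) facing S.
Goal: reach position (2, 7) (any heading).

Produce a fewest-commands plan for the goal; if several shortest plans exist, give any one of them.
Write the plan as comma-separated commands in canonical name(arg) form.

back(3), strafe(left, 2), move(2)

start: (0, 6) facing S
t=1 back(3) ⇒ (0, 9) facing S
t=2 strafe(left, 2) ⇒ (2, 9) facing S
t=3 move(2) ⇒ (2, 7) facing S
no 2-step plan works, so 3 is optimal.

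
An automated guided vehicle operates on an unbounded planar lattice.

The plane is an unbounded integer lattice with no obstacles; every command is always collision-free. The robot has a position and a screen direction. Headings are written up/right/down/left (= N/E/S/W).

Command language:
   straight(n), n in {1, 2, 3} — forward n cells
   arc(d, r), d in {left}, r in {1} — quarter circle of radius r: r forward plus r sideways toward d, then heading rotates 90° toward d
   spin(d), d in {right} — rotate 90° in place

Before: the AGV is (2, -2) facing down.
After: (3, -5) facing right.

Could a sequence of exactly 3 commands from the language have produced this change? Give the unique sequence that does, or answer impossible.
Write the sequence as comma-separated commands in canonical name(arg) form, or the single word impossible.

key: running arc(left, 1) before straight(1) would end elsewhere — order is forced
start: (2, -2) facing down
t=1 straight(1) ⇒ (2, -3) facing down
t=2 straight(1) ⇒ (2, -4) facing down
t=3 arc(left, 1) ⇒ (3, -5) facing right
uniquely the one of 125 3-step routes that fits.

straight(1), straight(1), arc(left, 1)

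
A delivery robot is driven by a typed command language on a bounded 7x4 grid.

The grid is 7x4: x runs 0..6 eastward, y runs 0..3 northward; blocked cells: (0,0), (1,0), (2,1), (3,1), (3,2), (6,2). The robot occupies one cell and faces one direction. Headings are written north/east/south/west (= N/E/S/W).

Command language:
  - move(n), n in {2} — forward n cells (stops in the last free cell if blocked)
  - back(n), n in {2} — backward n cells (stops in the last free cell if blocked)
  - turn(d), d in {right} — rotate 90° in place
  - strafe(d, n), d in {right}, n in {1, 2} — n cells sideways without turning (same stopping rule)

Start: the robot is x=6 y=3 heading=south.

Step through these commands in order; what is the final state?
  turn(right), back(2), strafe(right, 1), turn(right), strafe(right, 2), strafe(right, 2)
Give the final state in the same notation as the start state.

x=6 y=3 heading=north

start: x=6 y=3 heading=south
t=1 turn(right) ⇒ x=6 y=3 heading=west
t=2 back(2) ⇒ x=6 y=3 heading=west
t=3 strafe(right, 1) ⇒ x=6 y=3 heading=west
t=4 turn(right) ⇒ x=6 y=3 heading=north
t=5 strafe(right, 2) ⇒ x=6 y=3 heading=north
t=6 strafe(right, 2) ⇒ x=6 y=3 heading=north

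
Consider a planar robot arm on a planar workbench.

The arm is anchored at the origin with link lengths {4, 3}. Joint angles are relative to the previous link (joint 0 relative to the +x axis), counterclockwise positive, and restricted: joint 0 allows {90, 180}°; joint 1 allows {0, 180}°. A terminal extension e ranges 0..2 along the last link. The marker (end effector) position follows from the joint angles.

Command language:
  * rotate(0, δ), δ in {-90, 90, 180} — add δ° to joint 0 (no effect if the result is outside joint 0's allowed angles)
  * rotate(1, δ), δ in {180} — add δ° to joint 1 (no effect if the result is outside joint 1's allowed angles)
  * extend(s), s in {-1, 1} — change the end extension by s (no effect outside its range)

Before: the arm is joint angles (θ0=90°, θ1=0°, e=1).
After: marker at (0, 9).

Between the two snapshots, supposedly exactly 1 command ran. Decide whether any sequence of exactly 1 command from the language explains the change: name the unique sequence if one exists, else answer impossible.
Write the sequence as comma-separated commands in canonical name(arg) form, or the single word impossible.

extend(1)

t0: joint angles (θ0=90°, θ1=0°, e=1)
step 1 (extend(1)): joint angles (θ0=90°, θ1=0°, e=2)
no other 1-command option fits: unique.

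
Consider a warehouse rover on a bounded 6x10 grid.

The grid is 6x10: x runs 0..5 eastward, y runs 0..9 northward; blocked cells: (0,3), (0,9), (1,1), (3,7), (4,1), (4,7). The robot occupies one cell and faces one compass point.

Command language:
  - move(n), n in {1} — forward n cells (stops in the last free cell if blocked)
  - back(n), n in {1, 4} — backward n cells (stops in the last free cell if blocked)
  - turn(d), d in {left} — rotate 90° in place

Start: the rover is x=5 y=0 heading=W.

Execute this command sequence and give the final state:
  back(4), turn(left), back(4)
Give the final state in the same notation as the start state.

initial: x=5 y=0 heading=W
1. back(4) → x=5 y=0 heading=W
2. turn(left) → x=5 y=0 heading=S
3. back(4) → x=5 y=4 heading=S

x=5 y=4 heading=S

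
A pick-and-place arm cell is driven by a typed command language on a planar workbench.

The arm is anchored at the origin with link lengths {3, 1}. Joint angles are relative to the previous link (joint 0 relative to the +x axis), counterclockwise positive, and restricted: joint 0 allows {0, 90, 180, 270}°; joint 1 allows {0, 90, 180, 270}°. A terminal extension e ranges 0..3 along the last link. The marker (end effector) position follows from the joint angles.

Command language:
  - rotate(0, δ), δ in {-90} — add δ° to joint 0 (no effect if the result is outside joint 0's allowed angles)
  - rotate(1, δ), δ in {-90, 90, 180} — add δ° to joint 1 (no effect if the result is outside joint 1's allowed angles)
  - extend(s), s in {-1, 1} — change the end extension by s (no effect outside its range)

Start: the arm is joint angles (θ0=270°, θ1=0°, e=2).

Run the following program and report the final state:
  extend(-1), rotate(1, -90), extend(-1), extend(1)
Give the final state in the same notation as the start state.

joint angles (θ0=270°, θ1=270°, e=1)

start: joint angles (θ0=270°, θ1=0°, e=2)
t=1 extend(-1) ⇒ joint angles (θ0=270°, θ1=0°, e=1)
t=2 rotate(1, -90) ⇒ joint angles (θ0=270°, θ1=270°, e=1)
t=3 extend(-1) ⇒ joint angles (θ0=270°, θ1=270°, e=0)
t=4 extend(1) ⇒ joint angles (θ0=270°, θ1=270°, e=1)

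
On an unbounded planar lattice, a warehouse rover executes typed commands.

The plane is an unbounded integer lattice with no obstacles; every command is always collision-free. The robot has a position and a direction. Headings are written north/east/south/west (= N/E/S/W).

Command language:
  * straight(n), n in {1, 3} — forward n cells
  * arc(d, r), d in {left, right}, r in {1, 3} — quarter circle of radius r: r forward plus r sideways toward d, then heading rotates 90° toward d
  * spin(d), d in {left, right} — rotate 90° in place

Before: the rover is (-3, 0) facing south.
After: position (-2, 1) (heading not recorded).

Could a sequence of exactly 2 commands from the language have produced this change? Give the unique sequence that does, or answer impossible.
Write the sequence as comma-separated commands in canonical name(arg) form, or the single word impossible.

key: order matters: swapping spin(left) and arc(left, 1) lands elsewhere
t0: (-3, 0) facing south
t=1 spin(left) ⇒ (-3, 0) facing east
t=2 arc(left, 1) ⇒ (-2, 1) facing north
all 64 alternatives checked — unique.

spin(left), arc(left, 1)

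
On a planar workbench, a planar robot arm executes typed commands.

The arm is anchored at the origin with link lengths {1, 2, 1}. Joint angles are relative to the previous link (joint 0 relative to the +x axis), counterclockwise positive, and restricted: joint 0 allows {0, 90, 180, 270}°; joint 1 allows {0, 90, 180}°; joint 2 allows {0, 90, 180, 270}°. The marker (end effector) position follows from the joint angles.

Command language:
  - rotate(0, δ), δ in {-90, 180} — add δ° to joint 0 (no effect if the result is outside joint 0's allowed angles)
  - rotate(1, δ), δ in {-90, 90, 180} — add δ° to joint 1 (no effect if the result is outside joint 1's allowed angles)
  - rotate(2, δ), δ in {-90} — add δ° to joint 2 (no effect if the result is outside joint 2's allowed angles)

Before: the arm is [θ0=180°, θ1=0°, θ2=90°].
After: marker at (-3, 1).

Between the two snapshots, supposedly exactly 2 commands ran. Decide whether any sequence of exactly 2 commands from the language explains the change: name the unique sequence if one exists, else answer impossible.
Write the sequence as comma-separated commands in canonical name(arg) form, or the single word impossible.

rotate(2, -90), rotate(2, -90)

initial: [θ0=180°, θ1=0°, θ2=90°]
step 1 (rotate(2, -90)): [θ0=180°, θ1=0°, θ2=0°]
step 2 (rotate(2, -90)): [θ0=180°, θ1=0°, θ2=270°]
all 36 alternatives checked — unique.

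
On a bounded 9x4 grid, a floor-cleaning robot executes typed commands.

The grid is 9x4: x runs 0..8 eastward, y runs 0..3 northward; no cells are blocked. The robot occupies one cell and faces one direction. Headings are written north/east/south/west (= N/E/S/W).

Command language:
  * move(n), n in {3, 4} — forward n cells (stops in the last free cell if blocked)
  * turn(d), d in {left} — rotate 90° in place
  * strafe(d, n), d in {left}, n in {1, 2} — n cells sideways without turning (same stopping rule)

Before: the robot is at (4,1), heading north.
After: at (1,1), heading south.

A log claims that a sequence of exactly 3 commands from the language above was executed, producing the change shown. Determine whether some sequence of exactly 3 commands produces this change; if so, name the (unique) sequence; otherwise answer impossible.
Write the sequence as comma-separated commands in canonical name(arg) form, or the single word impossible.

key: cell and facing (now S) both changed — the 3 commands mix motion and turning
begin: at (4,1), heading north
t=1 turn(left) ⇒ at (4,1), heading west
t=2 move(3) ⇒ at (1,1), heading west
t=3 turn(left) ⇒ at (1,1), heading south
all 125 alternatives checked — unique.

turn(left), move(3), turn(left)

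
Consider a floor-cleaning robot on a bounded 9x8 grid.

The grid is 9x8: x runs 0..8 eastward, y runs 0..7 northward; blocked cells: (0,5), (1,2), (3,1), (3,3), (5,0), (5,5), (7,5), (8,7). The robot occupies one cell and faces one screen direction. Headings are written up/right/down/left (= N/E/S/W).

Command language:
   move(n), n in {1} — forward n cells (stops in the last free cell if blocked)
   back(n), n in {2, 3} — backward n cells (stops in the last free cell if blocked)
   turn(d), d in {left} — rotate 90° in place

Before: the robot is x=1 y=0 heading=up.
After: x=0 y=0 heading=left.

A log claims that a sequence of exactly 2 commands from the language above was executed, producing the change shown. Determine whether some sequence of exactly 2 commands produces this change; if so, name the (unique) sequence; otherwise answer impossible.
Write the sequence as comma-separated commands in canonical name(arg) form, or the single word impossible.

turn(left), move(1)

key: position moved to (0,0) AND the heading swung to W — translation plus rotation needed
begin: x=1 y=0 heading=up
[1] after turn(left): x=1 y=0 heading=left
[2] after move(1): x=0 y=0 heading=left
all 16 alternatives checked — unique.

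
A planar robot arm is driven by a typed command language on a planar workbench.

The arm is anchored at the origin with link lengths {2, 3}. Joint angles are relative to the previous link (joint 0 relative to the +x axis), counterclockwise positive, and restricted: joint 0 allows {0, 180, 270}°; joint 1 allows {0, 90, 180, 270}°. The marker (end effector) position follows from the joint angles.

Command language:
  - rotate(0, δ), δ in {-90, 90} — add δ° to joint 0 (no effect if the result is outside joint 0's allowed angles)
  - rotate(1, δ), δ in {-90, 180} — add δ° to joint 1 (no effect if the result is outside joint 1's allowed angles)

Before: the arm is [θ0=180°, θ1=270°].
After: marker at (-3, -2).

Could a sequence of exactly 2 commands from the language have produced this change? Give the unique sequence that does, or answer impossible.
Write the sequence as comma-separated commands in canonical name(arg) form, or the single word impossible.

rotate(0, -90), rotate(0, 90)

key: order matters: swapping rotate(0, -90) and rotate(0, 90) lands elsewhere
initial: [θ0=180°, θ1=270°]
[1] after rotate(0, -90): [θ0=180°, θ1=270°]
[2] after rotate(0, 90): [θ0=270°, θ1=270°]
no rival 2-sequence matches.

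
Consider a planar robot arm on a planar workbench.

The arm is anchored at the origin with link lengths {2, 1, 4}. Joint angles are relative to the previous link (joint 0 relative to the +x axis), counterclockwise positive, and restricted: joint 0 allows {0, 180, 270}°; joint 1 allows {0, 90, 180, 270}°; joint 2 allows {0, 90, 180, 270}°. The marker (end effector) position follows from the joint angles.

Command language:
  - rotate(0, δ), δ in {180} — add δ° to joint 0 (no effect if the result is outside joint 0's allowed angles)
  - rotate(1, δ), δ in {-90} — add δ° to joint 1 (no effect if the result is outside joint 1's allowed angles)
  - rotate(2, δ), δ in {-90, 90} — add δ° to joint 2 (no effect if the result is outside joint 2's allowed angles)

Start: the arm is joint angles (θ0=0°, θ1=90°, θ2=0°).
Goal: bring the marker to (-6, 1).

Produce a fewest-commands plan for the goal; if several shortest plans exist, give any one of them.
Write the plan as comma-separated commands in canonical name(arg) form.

t0: joint angles (θ0=0°, θ1=90°, θ2=0°)
t=1 rotate(1, -90) ⇒ joint angles (θ0=0°, θ1=0°, θ2=0°)
t=2 rotate(1, -90) ⇒ joint angles (θ0=0°, θ1=270°, θ2=0°)
t=3 rotate(0, 180) ⇒ joint angles (θ0=180°, θ1=270°, θ2=0°)
t=4 rotate(2, 90) ⇒ joint angles (θ0=180°, θ1=270°, θ2=90°)
shorter routes all fall short; 4 is best.

rotate(1, -90), rotate(1, -90), rotate(0, 180), rotate(2, 90)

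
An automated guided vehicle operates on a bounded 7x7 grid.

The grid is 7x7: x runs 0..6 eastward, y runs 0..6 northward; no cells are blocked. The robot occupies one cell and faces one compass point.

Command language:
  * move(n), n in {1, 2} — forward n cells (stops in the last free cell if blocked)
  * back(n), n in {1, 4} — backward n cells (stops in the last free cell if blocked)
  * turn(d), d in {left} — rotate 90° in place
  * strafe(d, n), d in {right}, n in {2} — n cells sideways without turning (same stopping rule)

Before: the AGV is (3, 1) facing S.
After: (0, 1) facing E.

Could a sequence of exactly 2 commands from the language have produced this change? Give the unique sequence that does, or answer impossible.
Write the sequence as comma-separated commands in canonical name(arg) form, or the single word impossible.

turn(left), back(4)

key: back(4) runs into the grid edge before its full distance
from: (3, 1) facing S
[1] after turn(left): (3, 1) facing E
[2] after back(4): (0, 1) facing E
no rival 2-sequence matches.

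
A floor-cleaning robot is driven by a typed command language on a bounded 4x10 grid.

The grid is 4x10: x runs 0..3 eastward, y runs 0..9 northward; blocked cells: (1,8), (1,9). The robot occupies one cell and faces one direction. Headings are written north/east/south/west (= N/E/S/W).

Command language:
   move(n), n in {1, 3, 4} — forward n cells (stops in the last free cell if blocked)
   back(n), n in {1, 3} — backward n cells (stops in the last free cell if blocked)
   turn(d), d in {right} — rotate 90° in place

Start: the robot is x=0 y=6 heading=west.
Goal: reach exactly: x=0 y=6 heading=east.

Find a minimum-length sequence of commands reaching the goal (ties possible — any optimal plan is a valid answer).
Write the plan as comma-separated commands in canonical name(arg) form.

begin: x=0 y=6 heading=west
step 1 (turn(right)): x=0 y=6 heading=north
step 2 (turn(right)): x=0 y=6 heading=east
nothing shorter than 2 reaches the goal.

turn(right), turn(right)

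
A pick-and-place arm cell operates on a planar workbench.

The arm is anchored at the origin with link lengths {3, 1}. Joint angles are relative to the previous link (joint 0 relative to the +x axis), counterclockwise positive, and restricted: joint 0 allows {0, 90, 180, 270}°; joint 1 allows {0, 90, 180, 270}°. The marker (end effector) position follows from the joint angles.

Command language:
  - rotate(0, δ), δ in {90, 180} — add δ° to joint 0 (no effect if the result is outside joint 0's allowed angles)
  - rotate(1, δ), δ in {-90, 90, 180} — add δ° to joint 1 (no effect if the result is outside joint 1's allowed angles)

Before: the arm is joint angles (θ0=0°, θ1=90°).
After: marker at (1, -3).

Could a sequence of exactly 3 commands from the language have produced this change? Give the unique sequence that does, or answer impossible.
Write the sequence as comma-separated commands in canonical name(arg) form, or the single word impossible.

rotate(0, 90), rotate(0, 90), rotate(0, 90)

start: joint angles (θ0=0°, θ1=90°)
step 1 (rotate(0, 90)): joint angles (θ0=90°, θ1=90°)
step 2 (rotate(0, 90)): joint angles (θ0=180°, θ1=90°)
step 3 (rotate(0, 90)): joint angles (θ0=270°, θ1=90°)
all 125 alternatives checked — unique.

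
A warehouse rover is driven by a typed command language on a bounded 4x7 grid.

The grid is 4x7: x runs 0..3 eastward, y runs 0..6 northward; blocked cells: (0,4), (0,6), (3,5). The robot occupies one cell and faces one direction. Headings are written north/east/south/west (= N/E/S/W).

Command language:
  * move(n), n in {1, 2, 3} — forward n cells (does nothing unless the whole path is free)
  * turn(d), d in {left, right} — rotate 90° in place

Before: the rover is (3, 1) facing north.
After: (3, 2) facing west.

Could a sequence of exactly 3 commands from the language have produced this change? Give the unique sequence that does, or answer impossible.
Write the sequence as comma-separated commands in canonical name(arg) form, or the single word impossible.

move(1), move(3), turn(left)

key: move(3) would hit the blocked cell at (3,5), so it does nothing
initial: (3, 1) facing north
1. move(1) → (3, 2) facing north
2. move(3) → (3, 2) facing north
3. turn(left) → (3, 2) facing west
uniquely the one of 125 3-step routes that fits.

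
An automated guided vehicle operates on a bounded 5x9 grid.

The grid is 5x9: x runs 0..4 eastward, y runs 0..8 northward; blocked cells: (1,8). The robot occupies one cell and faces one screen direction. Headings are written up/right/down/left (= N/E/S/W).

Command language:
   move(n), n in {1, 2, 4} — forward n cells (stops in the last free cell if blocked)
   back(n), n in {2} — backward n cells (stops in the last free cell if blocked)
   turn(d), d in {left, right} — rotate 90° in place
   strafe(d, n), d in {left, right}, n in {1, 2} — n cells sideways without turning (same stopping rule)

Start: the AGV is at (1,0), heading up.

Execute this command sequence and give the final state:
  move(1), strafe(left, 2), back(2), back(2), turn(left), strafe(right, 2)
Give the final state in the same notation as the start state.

at (0,2), heading left

initial: at (1,0), heading up
t=1 move(1) ⇒ at (1,1), heading up
t=2 strafe(left, 2) ⇒ at (0,1), heading up
t=3 back(2) ⇒ at (0,0), heading up
t=4 back(2) ⇒ at (0,0), heading up
t=5 turn(left) ⇒ at (0,0), heading left
t=6 strafe(right, 2) ⇒ at (0,2), heading left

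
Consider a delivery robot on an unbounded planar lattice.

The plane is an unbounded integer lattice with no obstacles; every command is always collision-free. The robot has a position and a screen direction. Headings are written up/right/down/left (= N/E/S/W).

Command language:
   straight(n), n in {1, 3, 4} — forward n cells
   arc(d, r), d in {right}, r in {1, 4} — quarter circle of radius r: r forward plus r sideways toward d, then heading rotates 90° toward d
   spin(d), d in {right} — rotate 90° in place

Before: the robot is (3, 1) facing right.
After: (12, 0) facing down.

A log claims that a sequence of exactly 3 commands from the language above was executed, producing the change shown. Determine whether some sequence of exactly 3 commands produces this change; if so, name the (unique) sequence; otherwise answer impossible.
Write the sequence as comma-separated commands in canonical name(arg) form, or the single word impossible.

key: order matters: swapping straight(4) and arc(right, 1) lands elsewhere
begin: (3, 1) facing right
t=1 straight(4) ⇒ (7, 1) facing right
t=2 straight(4) ⇒ (11, 1) facing right
t=3 arc(right, 1) ⇒ (12, 0) facing down
no rival 3-sequence matches.

straight(4), straight(4), arc(right, 1)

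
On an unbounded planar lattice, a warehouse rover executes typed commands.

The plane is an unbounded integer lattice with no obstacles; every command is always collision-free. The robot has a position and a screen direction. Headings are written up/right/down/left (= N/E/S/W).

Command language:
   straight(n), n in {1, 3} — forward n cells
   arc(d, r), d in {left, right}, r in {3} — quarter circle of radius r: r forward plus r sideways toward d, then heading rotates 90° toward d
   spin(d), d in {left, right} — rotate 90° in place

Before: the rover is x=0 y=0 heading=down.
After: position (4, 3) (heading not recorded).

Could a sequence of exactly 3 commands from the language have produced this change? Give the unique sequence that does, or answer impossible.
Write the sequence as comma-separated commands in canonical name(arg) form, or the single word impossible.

key: running arc(left, 3) before spin(left) would end elsewhere — order is forced
from: x=0 y=0 heading=down
t=1 spin(left) ⇒ x=0 y=0 heading=right
t=2 straight(1) ⇒ x=1 y=0 heading=right
t=3 arc(left, 3) ⇒ x=4 y=3 heading=up
no rival 3-sequence matches.

spin(left), straight(1), arc(left, 3)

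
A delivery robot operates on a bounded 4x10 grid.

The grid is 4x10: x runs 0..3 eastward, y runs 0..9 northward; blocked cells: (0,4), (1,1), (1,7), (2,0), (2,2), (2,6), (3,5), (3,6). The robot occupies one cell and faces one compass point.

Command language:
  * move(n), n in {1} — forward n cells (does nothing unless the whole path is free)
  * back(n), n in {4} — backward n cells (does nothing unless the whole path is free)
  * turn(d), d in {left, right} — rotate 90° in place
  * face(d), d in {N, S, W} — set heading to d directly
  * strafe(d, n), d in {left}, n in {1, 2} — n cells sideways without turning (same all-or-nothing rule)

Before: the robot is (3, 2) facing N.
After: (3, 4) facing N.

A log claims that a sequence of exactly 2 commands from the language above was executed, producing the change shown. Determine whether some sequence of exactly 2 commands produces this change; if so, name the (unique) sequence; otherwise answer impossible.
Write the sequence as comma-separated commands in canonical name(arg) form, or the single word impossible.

key: heading stays N — no command in the sequence turns
t0: (3, 2) facing N
[1] after move(1): (3, 3) facing N
[2] after move(1): (3, 4) facing N
no other 2-command option fits: unique.

move(1), move(1)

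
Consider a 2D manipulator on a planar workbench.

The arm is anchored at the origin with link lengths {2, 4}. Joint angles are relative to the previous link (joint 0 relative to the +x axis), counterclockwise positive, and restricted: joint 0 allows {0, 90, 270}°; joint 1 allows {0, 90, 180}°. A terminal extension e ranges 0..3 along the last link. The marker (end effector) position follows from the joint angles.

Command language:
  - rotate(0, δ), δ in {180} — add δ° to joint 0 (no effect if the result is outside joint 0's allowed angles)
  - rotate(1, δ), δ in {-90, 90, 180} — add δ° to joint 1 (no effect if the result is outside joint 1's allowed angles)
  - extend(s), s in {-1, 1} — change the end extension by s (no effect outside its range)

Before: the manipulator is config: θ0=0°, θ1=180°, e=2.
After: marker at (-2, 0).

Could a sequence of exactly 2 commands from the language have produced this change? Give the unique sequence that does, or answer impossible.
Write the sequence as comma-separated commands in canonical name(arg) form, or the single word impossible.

extend(-1), extend(-1)

start: config: θ0=0°, θ1=180°, e=2
step 1 (extend(-1)): config: θ0=0°, θ1=180°, e=1
step 2 (extend(-1)): config: θ0=0°, θ1=180°, e=0
no rival 2-sequence matches.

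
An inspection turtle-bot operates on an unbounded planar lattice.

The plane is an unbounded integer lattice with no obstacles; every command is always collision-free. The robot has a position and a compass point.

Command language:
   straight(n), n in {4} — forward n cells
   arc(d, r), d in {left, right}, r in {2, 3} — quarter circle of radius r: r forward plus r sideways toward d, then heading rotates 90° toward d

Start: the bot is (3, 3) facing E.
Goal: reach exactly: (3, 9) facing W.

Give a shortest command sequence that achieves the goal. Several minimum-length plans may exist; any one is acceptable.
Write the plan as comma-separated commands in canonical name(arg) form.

arc(left, 3), arc(left, 3)

t0: (3, 3) facing E
step 1 (arc(left, 3)): (6, 6) facing N
step 2 (arc(left, 3)): (3, 9) facing W
no 1-step plan works, so 2 is optimal.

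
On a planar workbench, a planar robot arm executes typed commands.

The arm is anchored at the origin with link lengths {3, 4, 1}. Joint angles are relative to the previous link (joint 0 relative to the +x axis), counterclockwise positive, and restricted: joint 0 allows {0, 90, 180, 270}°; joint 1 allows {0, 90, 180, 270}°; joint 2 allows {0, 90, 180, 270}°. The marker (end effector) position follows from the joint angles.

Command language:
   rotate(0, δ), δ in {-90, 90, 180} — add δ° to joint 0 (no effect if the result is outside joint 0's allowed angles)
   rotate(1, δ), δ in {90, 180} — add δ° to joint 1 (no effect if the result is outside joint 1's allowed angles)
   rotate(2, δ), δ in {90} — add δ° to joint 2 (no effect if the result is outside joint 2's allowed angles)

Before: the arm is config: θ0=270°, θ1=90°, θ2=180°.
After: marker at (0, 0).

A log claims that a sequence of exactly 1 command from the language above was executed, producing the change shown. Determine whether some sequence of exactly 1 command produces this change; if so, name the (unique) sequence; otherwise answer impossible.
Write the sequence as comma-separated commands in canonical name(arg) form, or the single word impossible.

rotate(1, 90)

initial: config: θ0=270°, θ1=90°, θ2=180°
step 1 (rotate(1, 90)): config: θ0=270°, θ1=180°, θ2=180°
all 6 alternatives checked — unique.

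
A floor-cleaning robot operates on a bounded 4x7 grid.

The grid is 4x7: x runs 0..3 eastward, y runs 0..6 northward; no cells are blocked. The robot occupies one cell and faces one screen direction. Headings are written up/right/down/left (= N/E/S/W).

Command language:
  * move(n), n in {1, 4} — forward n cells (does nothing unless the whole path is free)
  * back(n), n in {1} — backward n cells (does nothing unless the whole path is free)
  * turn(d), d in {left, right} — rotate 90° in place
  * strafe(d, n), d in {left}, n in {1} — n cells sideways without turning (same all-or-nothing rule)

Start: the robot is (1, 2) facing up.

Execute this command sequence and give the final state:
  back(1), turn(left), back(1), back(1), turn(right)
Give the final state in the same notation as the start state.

t0: (1, 2) facing up
1. back(1) → (1, 1) facing up
2. turn(left) → (1, 1) facing left
3. back(1) → (2, 1) facing left
4. back(1) → (3, 1) facing left
5. turn(right) → (3, 1) facing up

(3, 1) facing up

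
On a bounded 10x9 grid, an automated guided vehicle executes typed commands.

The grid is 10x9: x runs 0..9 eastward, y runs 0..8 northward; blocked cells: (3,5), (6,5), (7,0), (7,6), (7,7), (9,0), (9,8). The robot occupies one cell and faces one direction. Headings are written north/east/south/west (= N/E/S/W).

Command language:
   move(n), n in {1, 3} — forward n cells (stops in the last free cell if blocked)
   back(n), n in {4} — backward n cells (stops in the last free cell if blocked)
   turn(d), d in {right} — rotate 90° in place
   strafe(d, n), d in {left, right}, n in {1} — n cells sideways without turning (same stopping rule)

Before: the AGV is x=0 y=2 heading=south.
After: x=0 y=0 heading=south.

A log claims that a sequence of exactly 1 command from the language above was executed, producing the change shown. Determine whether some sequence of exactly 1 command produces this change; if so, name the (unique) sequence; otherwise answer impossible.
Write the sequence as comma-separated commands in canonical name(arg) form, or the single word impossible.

key: heading stays S — the single command does not turn
initial: x=0 y=2 heading=south
step 1 (move(3)): x=0 y=0 heading=south
uniquely the one of 6 1-step routes that fits.

move(3)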